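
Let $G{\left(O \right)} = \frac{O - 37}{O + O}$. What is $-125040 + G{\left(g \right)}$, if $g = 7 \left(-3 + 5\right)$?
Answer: $- \frac{3501143}{28} \approx -1.2504 \cdot 10^{5}$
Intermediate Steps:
$g = 14$ ($g = 7 \cdot 2 = 14$)
$G{\left(O \right)} = \frac{-37 + O}{2 O}$
$-125040 + G{\left(g \right)} = -125040 + \frac{-37 + 14}{2 \cdot 14} = -125040 + \frac{1}{2} \cdot \frac{1}{14} \left(-23\right) = -125040 - \frac{23}{28} = - \frac{3501143}{28}$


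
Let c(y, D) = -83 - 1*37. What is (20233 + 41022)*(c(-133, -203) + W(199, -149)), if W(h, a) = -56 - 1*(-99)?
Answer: -4716635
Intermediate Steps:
W(h, a) = 43 (W(h, a) = -56 + 99 = 43)
c(y, D) = -120 (c(y, D) = -83 - 37 = -120)
(20233 + 41022)*(c(-133, -203) + W(199, -149)) = (20233 + 41022)*(-120 + 43) = 61255*(-77) = -4716635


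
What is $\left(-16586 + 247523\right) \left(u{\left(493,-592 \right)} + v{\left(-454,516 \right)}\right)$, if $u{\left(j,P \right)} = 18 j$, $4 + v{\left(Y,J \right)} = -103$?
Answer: $2024624679$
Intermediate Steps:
$v{\left(Y,J \right)} = -107$ ($v{\left(Y,J \right)} = -4 - 103 = -107$)
$\left(-16586 + 247523\right) \left(u{\left(493,-592 \right)} + v{\left(-454,516 \right)}\right) = \left(-16586 + 247523\right) \left(18 \cdot 493 - 107\right) = 230937 \left(8874 - 107\right) = 230937 \cdot 8767 = 2024624679$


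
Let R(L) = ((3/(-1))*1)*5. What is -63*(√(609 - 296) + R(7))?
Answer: 945 - 63*√313 ≈ -169.58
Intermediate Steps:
R(L) = -15 (R(L) = ((3*(-1))*1)*5 = -3*1*5 = -3*5 = -15)
-63*(√(609 - 296) + R(7)) = -63*(√(609 - 296) - 15) = -63*(√313 - 15) = -63*(-15 + √313) = 945 - 63*√313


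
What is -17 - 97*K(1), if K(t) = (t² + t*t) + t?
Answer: -308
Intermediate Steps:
K(t) = t + 2*t² (K(t) = (t² + t²) + t = 2*t² + t = t + 2*t²)
-17 - 97*K(1) = -17 - 97*(1 + 2*1) = -17 - 97*(1 + 2) = -17 - 97*3 = -17 - 291 = -308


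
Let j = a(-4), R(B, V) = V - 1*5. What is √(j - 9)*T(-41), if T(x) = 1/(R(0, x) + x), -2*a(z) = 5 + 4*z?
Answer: -I*√14/174 ≈ -0.021504*I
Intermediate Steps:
R(B, V) = -5 + V (R(B, V) = V - 5 = -5 + V)
a(z) = -5/2 - 2*z (a(z) = -(5 + 4*z)/2 = -5/2 - 2*z)
T(x) = 1/(-5 + 2*x) (T(x) = 1/((-5 + x) + x) = 1/(-5 + 2*x))
j = 11/2 (j = -5/2 - 2*(-4) = -5/2 + 8 = 11/2 ≈ 5.5000)
√(j - 9)*T(-41) = √(11/2 - 9)/(-5 + 2*(-41)) = √(-7/2)/(-5 - 82) = (I*√14/2)/(-87) = (I*√14/2)*(-1/87) = -I*√14/174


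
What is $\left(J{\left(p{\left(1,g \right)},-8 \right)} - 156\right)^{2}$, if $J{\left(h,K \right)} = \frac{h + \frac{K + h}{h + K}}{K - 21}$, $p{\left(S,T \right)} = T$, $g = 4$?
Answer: $\frac{20511841}{841} \approx 24390.0$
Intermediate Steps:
$J{\left(h,K \right)} = \frac{1 + h}{-21 + K}$ ($J{\left(h,K \right)} = \frac{h + \frac{K + h}{K + h}}{-21 + K} = \frac{h + 1}{-21 + K} = \frac{1 + h}{-21 + K}$)
$\left(J{\left(p{\left(1,g \right)},-8 \right)} - 156\right)^{2} = \left(\frac{1 + 4}{-21 - 8} - 156\right)^{2} = \left(\frac{1}{-29} \cdot 5 - 156\right)^{2} = \left(\left(- \frac{1}{29}\right) 5 - 156\right)^{2} = \left(- \frac{5}{29} - 156\right)^{2} = \left(- \frac{4529}{29}\right)^{2} = \frac{20511841}{841}$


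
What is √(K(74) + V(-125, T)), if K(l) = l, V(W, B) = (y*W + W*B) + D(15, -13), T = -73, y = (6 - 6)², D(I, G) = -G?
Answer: 14*√47 ≈ 95.979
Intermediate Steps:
y = 0 (y = 0² = 0)
V(W, B) = 13 + B*W (V(W, B) = (0*W + W*B) - 1*(-13) = (0 + B*W) + 13 = B*W + 13 = 13 + B*W)
√(K(74) + V(-125, T)) = √(74 + (13 - 73*(-125))) = √(74 + (13 + 9125)) = √(74 + 9138) = √9212 = 14*√47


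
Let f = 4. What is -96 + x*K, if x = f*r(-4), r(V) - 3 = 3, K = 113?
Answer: 2616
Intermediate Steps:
r(V) = 6 (r(V) = 3 + 3 = 6)
x = 24 (x = 4*6 = 24)
-96 + x*K = -96 + 24*113 = -96 + 2712 = 2616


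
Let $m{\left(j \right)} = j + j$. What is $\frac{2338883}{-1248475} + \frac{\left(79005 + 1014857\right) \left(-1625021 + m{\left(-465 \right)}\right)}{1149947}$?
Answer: $- \frac{2220497892374527151}{1435680080825} \approx -1.5467 \cdot 10^{6}$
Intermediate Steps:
$m{\left(j \right)} = 2 j$
$\frac{2338883}{-1248475} + \frac{\left(79005 + 1014857\right) \left(-1625021 + m{\left(-465 \right)}\right)}{1149947} = \frac{2338883}{-1248475} + \frac{\left(79005 + 1014857\right) \left(-1625021 + 2 \left(-465\right)\right)}{1149947} = 2338883 \left(- \frac{1}{1248475}\right) + 1093862 \left(-1625021 - 930\right) \frac{1}{1149947} = - \frac{2338883}{1248475} + 1093862 \left(-1625951\right) \frac{1}{1149947} = - \frac{2338883}{1248475} - \frac{1778566012762}{1149947} = - \frac{2220497892374527151}{1435680080825}$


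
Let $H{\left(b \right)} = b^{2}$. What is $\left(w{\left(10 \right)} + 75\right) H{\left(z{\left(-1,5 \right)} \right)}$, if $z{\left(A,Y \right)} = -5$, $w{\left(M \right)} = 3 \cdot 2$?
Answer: $2025$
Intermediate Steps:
$w{\left(M \right)} = 6$
$\left(w{\left(10 \right)} + 75\right) H{\left(z{\left(-1,5 \right)} \right)} = \left(6 + 75\right) \left(-5\right)^{2} = 81 \cdot 25 = 2025$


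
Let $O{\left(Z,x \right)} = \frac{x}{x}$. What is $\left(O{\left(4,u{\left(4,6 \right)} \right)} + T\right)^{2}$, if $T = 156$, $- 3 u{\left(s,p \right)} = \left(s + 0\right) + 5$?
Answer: $24649$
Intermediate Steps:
$u{\left(s,p \right)} = - \frac{5}{3} - \frac{s}{3}$ ($u{\left(s,p \right)} = - \frac{\left(s + 0\right) + 5}{3} = - \frac{s + 5}{3} = - \frac{5 + s}{3} = - \frac{5}{3} - \frac{s}{3}$)
$O{\left(Z,x \right)} = 1$
$\left(O{\left(4,u{\left(4,6 \right)} \right)} + T\right)^{2} = \left(1 + 156\right)^{2} = 157^{2} = 24649$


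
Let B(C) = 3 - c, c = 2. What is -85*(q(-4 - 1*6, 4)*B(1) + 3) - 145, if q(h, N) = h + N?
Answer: 110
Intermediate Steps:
B(C) = 1 (B(C) = 3 - 1*2 = 3 - 2 = 1)
q(h, N) = N + h
-85*(q(-4 - 1*6, 4)*B(1) + 3) - 145 = -85*((4 + (-4 - 1*6))*1 + 3) - 145 = -85*((4 + (-4 - 6))*1 + 3) - 145 = -85*((4 - 10)*1 + 3) - 145 = -85*(-6*1 + 3) - 145 = -85*(-6 + 3) - 145 = -85*(-3) - 145 = 255 - 145 = 110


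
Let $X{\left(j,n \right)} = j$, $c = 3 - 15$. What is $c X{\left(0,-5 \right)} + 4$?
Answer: $4$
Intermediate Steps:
$c = -12$ ($c = 3 - 15 = -12$)
$c X{\left(0,-5 \right)} + 4 = \left(-12\right) 0 + 4 = 0 + 4 = 4$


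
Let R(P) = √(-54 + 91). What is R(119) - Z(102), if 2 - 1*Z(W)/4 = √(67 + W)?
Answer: 44 + √37 ≈ 50.083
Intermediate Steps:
R(P) = √37
Z(W) = 8 - 4*√(67 + W)
R(119) - Z(102) = √37 - (8 - 4*√(67 + 102)) = √37 - (8 - 4*√169) = √37 - (8 - 4*13) = √37 - (8 - 52) = √37 - 1*(-44) = √37 + 44 = 44 + √37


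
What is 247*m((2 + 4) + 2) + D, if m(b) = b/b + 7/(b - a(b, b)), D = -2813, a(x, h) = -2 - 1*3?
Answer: -2433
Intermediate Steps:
a(x, h) = -5 (a(x, h) = -2 - 3 = -5)
m(b) = 1 + 7/(5 + b) (m(b) = b/b + 7/(b - 1*(-5)) = 1 + 7/(b + 5) = 1 + 7/(5 + b))
247*m((2 + 4) + 2) + D = 247*((12 + ((2 + 4) + 2))/(5 + ((2 + 4) + 2))) - 2813 = 247*((12 + (6 + 2))/(5 + (6 + 2))) - 2813 = 247*((12 + 8)/(5 + 8)) - 2813 = 247*(20/13) - 2813 = 380 - 2813 = -2433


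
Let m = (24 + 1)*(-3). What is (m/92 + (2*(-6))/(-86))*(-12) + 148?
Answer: 154391/989 ≈ 156.11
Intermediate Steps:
m = -75 (m = 25*(-3) = -75)
(m/92 + (2*(-6))/(-86))*(-12) + 148 = (-75/92 + (2*(-6))/(-86))*(-12) + 148 = (-75*1/92 - 12*(-1/86))*(-12) + 148 = (-75/92 + 6/43)*(-12) + 148 = -2673/3956*(-12) + 148 = 8019/989 + 148 = 154391/989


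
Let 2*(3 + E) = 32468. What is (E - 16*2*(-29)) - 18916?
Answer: -1757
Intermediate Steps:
E = 16231 (E = -3 + (½)*32468 = -3 + 16234 = 16231)
(E - 16*2*(-29)) - 18916 = (16231 - 16*2*(-29)) - 18916 = (16231 - 32*(-29)) - 18916 = (16231 + 928) - 18916 = 17159 - 18916 = -1757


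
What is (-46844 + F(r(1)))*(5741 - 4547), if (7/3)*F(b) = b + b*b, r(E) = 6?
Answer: -55910244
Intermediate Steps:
F(b) = 3*b/7 + 3*b²/7 (F(b) = 3*(b + b*b)/7 = 3*(b + b²)/7 = 3*b/7 + 3*b²/7)
(-46844 + F(r(1)))*(5741 - 4547) = (-46844 + (3/7)*6*(1 + 6))*(5741 - 4547) = (-46844 + (3/7)*6*7)*1194 = (-46844 + 18)*1194 = -46826*1194 = -55910244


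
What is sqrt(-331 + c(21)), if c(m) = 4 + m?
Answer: 3*I*sqrt(34) ≈ 17.493*I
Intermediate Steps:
sqrt(-331 + c(21)) = sqrt(-331 + (4 + 21)) = sqrt(-331 + 25) = sqrt(-306) = 3*I*sqrt(34)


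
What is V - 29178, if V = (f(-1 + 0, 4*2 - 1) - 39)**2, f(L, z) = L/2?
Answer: -110471/4 ≈ -27618.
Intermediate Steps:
f(L, z) = L/2 (f(L, z) = L*(1/2) = L/2)
V = 6241/4 (V = ((-1 + 0)/2 - 39)**2 = ((1/2)*(-1) - 39)**2 = (-1/2 - 39)**2 = (-79/2)**2 = 6241/4 ≈ 1560.3)
V - 29178 = 6241/4 - 29178 = -110471/4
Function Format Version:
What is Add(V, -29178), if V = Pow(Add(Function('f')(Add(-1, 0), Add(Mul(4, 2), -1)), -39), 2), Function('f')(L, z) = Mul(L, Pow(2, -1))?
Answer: Rational(-110471, 4) ≈ -27618.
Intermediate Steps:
Function('f')(L, z) = Mul(Rational(1, 2), L) (Function('f')(L, z) = Mul(L, Rational(1, 2)) = Mul(Rational(1, 2), L))
V = Rational(6241, 4) (V = Pow(Add(Mul(Rational(1, 2), Add(-1, 0)), -39), 2) = Pow(Add(Mul(Rational(1, 2), -1), -39), 2) = Pow(Add(Rational(-1, 2), -39), 2) = Pow(Rational(-79, 2), 2) = Rational(6241, 4) ≈ 1560.3)
Add(V, -29178) = Add(Rational(6241, 4), -29178) = Rational(-110471, 4)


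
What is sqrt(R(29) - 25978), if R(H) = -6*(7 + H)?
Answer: I*sqrt(26194) ≈ 161.85*I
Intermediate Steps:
R(H) = -42 - 6*H
sqrt(R(29) - 25978) = sqrt((-42 - 6*29) - 25978) = sqrt((-42 - 174) - 25978) = sqrt(-216 - 25978) = sqrt(-26194) = I*sqrt(26194)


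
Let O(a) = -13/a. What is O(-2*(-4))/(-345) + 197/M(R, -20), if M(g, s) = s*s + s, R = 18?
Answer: 27433/52440 ≈ 0.52313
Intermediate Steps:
M(g, s) = s + s² (M(g, s) = s² + s = s + s²)
O(-2*(-4))/(-345) + 197/M(R, -20) = -13/((-2*(-4)))/(-345) + 197/((-20*(1 - 20))) = -13/8*(-1/345) + 197/((-20*(-19))) = -13*⅛*(-1/345) + 197/380 = -13/8*(-1/345) + 197*(1/380) = 13/2760 + 197/380 = 27433/52440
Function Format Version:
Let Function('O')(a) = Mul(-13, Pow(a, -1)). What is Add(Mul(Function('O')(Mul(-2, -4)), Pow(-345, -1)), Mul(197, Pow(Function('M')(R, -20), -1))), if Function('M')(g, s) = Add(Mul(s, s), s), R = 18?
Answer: Rational(27433, 52440) ≈ 0.52313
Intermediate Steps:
Function('M')(g, s) = Add(s, Pow(s, 2)) (Function('M')(g, s) = Add(Pow(s, 2), s) = Add(s, Pow(s, 2)))
Add(Mul(Function('O')(Mul(-2, -4)), Pow(-345, -1)), Mul(197, Pow(Function('M')(R, -20), -1))) = Add(Mul(Mul(-13, Pow(Mul(-2, -4), -1)), Pow(-345, -1)), Mul(197, Pow(Mul(-20, Add(1, -20)), -1))) = Add(Mul(Mul(-13, Pow(8, -1)), Rational(-1, 345)), Mul(197, Pow(Mul(-20, -19), -1))) = Add(Mul(Mul(-13, Rational(1, 8)), Rational(-1, 345)), Mul(197, Pow(380, -1))) = Add(Mul(Rational(-13, 8), Rational(-1, 345)), Mul(197, Rational(1, 380))) = Add(Rational(13, 2760), Rational(197, 380)) = Rational(27433, 52440)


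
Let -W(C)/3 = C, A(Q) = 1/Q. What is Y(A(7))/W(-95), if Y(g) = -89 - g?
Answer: -208/665 ≈ -0.31278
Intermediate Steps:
W(C) = -3*C
Y(A(7))/W(-95) = (-89 - 1/7)/((-3*(-95))) = (-89 - 1*⅐)/285 = (-89 - ⅐)*(1/285) = -624/7*1/285 = -208/665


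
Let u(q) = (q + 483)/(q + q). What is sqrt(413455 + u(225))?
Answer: sqrt(93027729)/15 ≈ 643.01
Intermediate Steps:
u(q) = (483 + q)/(2*q) (u(q) = (483 + q)/((2*q)) = (483 + q)*(1/(2*q)) = (483 + q)/(2*q))
sqrt(413455 + u(225)) = sqrt(413455 + (1/2)*(483 + 225)/225) = sqrt(413455 + (1/2)*(1/225)*708) = sqrt(413455 + 118/75) = sqrt(31009243/75) = sqrt(93027729)/15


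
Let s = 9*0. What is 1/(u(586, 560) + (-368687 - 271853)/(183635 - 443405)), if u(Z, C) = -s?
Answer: 25977/64054 ≈ 0.40555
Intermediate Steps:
s = 0
u(Z, C) = 0 (u(Z, C) = -1*0 = 0)
1/(u(586, 560) + (-368687 - 271853)/(183635 - 443405)) = 1/(0 + (-368687 - 271853)/(183635 - 443405)) = 1/(0 - 640540/(-259770)) = 1/(0 - 640540*(-1/259770)) = 1/(0 + 64054/25977) = 1/(64054/25977) = 25977/64054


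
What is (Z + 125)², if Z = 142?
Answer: 71289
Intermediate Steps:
(Z + 125)² = (142 + 125)² = 267² = 71289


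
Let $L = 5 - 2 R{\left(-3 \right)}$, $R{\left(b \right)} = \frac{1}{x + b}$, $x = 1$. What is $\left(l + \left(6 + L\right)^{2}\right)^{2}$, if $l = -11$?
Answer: $17689$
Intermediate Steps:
$R{\left(b \right)} = \frac{1}{1 + b}$
$L = 6$ ($L = 5 - \frac{2}{1 - 3} = 5 - \frac{2}{-2} = 5 - -1 = 5 + 1 = 6$)
$\left(l + \left(6 + L\right)^{2}\right)^{2} = \left(-11 + \left(6 + 6\right)^{2}\right)^{2} = \left(-11 + 12^{2}\right)^{2} = \left(-11 + 144\right)^{2} = 133^{2} = 17689$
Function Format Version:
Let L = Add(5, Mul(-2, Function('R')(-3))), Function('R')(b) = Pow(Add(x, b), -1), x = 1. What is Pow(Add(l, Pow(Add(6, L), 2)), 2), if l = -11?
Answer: 17689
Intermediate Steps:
Function('R')(b) = Pow(Add(1, b), -1)
L = 6 (L = Add(5, Mul(-2, Pow(Add(1, -3), -1))) = Add(5, Mul(-2, Pow(-2, -1))) = Add(5, Mul(-2, Rational(-1, 2))) = Add(5, 1) = 6)
Pow(Add(l, Pow(Add(6, L), 2)), 2) = Pow(Add(-11, Pow(Add(6, 6), 2)), 2) = Pow(Add(-11, Pow(12, 2)), 2) = Pow(Add(-11, 144), 2) = Pow(133, 2) = 17689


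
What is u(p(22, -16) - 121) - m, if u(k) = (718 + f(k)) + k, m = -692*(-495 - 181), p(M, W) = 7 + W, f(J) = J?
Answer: -467334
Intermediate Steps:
m = 467792 (m = -692*(-676) = 467792)
u(k) = 718 + 2*k (u(k) = (718 + k) + k = 718 + 2*k)
u(p(22, -16) - 121) - m = (718 + 2*((7 - 16) - 121)) - 1*467792 = (718 + 2*(-9 - 121)) - 467792 = (718 + 2*(-130)) - 467792 = (718 - 260) - 467792 = 458 - 467792 = -467334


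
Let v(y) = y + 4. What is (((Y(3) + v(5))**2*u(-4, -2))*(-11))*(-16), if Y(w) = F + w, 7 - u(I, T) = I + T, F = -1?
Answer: 276848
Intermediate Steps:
u(I, T) = 7 - I - T (u(I, T) = 7 - (I + T) = 7 + (-I - T) = 7 - I - T)
Y(w) = -1 + w
v(y) = 4 + y
(((Y(3) + v(5))**2*u(-4, -2))*(-11))*(-16) = ((((-1 + 3) + (4 + 5))**2*(7 - 1*(-4) - 1*(-2)))*(-11))*(-16) = (((2 + 9)**2*(7 + 4 + 2))*(-11))*(-16) = ((11**2*13)*(-11))*(-16) = ((121*13)*(-11))*(-16) = (1573*(-11))*(-16) = -17303*(-16) = 276848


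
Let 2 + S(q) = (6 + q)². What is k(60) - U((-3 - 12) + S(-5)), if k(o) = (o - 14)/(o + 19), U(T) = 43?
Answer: -3351/79 ≈ -42.418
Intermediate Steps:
S(q) = -2 + (6 + q)²
k(o) = (-14 + o)/(19 + o)
k(60) - U((-3 - 12) + S(-5)) = (-14 + 60)/(19 + 60) - 1*43 = 46/79 - 43 = -3351/79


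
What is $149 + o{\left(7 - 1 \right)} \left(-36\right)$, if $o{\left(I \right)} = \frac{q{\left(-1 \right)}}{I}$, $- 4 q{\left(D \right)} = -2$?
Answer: $146$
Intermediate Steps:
$q{\left(D \right)} = \frac{1}{2}$ ($q{\left(D \right)} = \left(- \frac{1}{4}\right) \left(-2\right) = \frac{1}{2}$)
$o{\left(I \right)} = \frac{1}{2 I}$
$149 + o{\left(7 - 1 \right)} \left(-36\right) = 149 + \frac{1}{2 \left(7 - 1\right)} \left(-36\right) = 149 + \frac{1}{2 \cdot 6} \left(-36\right) = 149 + \frac{1}{2} \cdot \frac{1}{6} \left(-36\right) = 149 + \frac{1}{12} \left(-36\right) = 149 - 3 = 146$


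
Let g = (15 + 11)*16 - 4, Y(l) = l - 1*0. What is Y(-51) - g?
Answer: -463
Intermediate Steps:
Y(l) = l (Y(l) = l + 0 = l)
g = 412 (g = 26*16 - 4 = 416 - 4 = 412)
Y(-51) - g = -51 - 1*412 = -51 - 412 = -463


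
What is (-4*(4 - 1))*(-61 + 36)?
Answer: 300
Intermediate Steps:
(-4*(4 - 1))*(-61 + 36) = -4*3*(-25) = -12*(-25) = 300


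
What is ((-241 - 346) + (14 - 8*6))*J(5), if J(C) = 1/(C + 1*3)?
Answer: -621/8 ≈ -77.625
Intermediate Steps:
J(C) = 1/(3 + C) (J(C) = 1/(C + 3) = 1/(3 + C))
((-241 - 346) + (14 - 8*6))*J(5) = ((-241 - 346) + (14 - 8*6))/(3 + 5) = (-587 + (14 - 48))/8 = (-587 - 34)*(⅛) = -621*⅛ = -621/8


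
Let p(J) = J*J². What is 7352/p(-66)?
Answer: -919/35937 ≈ -0.025573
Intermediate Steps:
p(J) = J³
7352/p(-66) = 7352/((-66)³) = 7352/(-287496) = 7352*(-1/287496) = -919/35937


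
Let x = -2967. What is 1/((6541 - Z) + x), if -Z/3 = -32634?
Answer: -1/94328 ≈ -1.0601e-5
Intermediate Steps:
Z = 97902 (Z = -3*(-32634) = 97902)
1/((6541 - Z) + x) = 1/((6541 - 1*97902) - 2967) = 1/((6541 - 97902) - 2967) = 1/(-91361 - 2967) = 1/(-94328) = -1/94328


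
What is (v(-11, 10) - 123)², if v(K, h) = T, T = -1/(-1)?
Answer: 14884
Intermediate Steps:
T = 1 (T = -1*(-1) = 1)
v(K, h) = 1
(v(-11, 10) - 123)² = (1 - 123)² = (-122)² = 14884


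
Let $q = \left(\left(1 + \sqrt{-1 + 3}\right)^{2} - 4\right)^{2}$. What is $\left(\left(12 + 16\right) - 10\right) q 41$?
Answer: $6642 - 2952 \sqrt{2} \approx 2467.2$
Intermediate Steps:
$q = \left(-4 + \left(1 + \sqrt{2}\right)^{2}\right)^{2}$ ($q = \left(\left(1 + \sqrt{2}\right)^{2} - 4\right)^{2} = \left(-4 + \left(1 + \sqrt{2}\right)^{2}\right)^{2} \approx 3.3431$)
$\left(\left(12 + 16\right) - 10\right) q 41 = \left(\left(12 + 16\right) - 10\right) \left(9 - 4 \sqrt{2}\right) 41 = \left(28 - 10\right) \left(9 - 4 \sqrt{2}\right) 41 = 18 \left(9 - 4 \sqrt{2}\right) 41 = \left(162 - 72 \sqrt{2}\right) 41 = 6642 - 2952 \sqrt{2}$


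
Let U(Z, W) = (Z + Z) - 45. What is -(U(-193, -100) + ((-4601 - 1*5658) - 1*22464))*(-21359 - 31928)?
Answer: -1766677198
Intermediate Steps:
U(Z, W) = -45 + 2*Z (U(Z, W) = 2*Z - 45 = -45 + 2*Z)
-(U(-193, -100) + ((-4601 - 1*5658) - 1*22464))*(-21359 - 31928) = -((-45 + 2*(-193)) + ((-4601 - 1*5658) - 1*22464))*(-21359 - 31928) = -((-45 - 386) + ((-4601 - 5658) - 22464))*(-53287) = -(-431 + (-10259 - 22464))*(-53287) = -(-431 - 32723)*(-53287) = -(-33154)*(-53287) = -1*1766677198 = -1766677198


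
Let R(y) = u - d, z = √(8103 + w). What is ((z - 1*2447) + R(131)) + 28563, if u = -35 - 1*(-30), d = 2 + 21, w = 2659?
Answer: 26088 + √10762 ≈ 26192.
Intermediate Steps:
z = √10762 (z = √(8103 + 2659) = √10762 ≈ 103.74)
d = 23
u = -5 (u = -35 + 30 = -5)
R(y) = -28 (R(y) = -5 - 1*23 = -5 - 23 = -28)
((z - 1*2447) + R(131)) + 28563 = ((√10762 - 1*2447) - 28) + 28563 = ((√10762 - 2447) - 28) + 28563 = ((-2447 + √10762) - 28) + 28563 = (-2475 + √10762) + 28563 = 26088 + √10762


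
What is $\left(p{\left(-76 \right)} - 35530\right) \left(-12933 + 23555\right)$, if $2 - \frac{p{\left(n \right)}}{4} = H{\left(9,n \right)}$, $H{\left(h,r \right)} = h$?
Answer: $-377697076$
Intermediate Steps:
$p{\left(n \right)} = -28$ ($p{\left(n \right)} = 8 - 36 = -28$)
$\left(p{\left(-76 \right)} - 35530\right) \left(-12933 + 23555\right) = \left(-28 - 35530\right) \left(-12933 + 23555\right) = \left(-35558\right) 10622 = -377697076$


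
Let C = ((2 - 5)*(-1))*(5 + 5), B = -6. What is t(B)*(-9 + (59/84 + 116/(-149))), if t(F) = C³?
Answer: -255593250/1043 ≈ -2.4506e+5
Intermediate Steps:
C = 30 (C = -3*(-1)*10 = 3*10 = 30)
t(F) = 27000 (t(F) = 30³ = 27000)
t(B)*(-9 + (59/84 + 116/(-149))) = 27000*(-9 + (59/84 + 116/(-149))) = 27000*(-9 + (59*(1/84) + 116*(-1/149))) = 27000*(-9 + (59/84 - 116/149)) = 27000*(-9 - 953/12516) = 27000*(-113597/12516) = -255593250/1043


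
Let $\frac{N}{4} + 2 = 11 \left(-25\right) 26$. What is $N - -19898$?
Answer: $-8710$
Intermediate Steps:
$N = -28608$ ($N = -8 + 4 \cdot 11 \left(-25\right) 26 = -8 + 4 \left(\left(-275\right) 26\right) = -8 + 4 \left(-7150\right) = -8 - 28600 = -28608$)
$N - -19898 = -28608 - -19898 = -28608 + 19898 = -8710$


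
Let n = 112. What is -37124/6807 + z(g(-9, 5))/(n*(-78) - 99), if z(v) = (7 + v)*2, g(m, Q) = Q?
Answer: -109384636/20046615 ≈ -5.4565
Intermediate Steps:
z(v) = 14 + 2*v
-37124/6807 + z(g(-9, 5))/(n*(-78) - 99) = -37124/6807 + (14 + 2*5)/(112*(-78) - 99) = -37124*1/6807 + (14 + 10)/(-8736 - 99) = -37124/6807 + 24/(-8835) = -37124/6807 + 24*(-1/8835) = -37124/6807 - 8/2945 = -109384636/20046615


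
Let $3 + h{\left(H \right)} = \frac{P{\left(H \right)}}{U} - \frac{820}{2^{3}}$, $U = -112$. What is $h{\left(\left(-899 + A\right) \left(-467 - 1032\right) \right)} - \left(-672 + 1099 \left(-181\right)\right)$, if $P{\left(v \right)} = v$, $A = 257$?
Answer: $\frac{10690009}{56} \approx 1.9089 \cdot 10^{5}$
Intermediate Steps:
$h{\left(H \right)} = - \frac{211}{2} - \frac{H}{112}$ ($h{\left(H \right)} = -3 + \left(\frac{H}{-112} - \frac{820}{2^{3}}\right) = -3 + \left(H \left(- \frac{1}{112}\right) - \frac{820}{8}\right) = -3 - \left(\frac{205}{2} + \frac{H}{112}\right) = - \frac{211}{2} - \frac{H}{112}$)
$h{\left(\left(-899 + A\right) \left(-467 - 1032\right) \right)} - \left(-672 + 1099 \left(-181\right)\right) = \left(- \frac{211}{2} - \frac{\left(-899 + 257\right) \left(-467 - 1032\right)}{112}\right) - \left(-672 + 1099 \left(-181\right)\right) = \left(- \frac{211}{2} - \frac{\left(-642\right) \left(-1499\right)}{112}\right) - \left(-672 - 198919\right) = \left(- \frac{211}{2} - \frac{481179}{56}\right) - -199591 = \left(- \frac{211}{2} - \frac{481179}{56}\right) + 199591 = - \frac{487087}{56} + 199591 = \frac{10690009}{56}$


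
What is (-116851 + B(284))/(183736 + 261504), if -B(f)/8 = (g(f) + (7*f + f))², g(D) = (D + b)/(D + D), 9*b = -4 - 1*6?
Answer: -33834155769367/363601684080 ≈ -93.053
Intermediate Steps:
b = -10/9 (b = (-4 - 1*6)/9 = (-4 - 6)/9 = (⅑)*(-10) = -10/9 ≈ -1.1111)
g(D) = (-10/9 + D)/(2*D) (g(D) = (D - 10/9)/(D + D) = (-10/9 + D)/((2*D)) = (-10/9 + D)*(1/(2*D)) = (-10/9 + D)/(2*D))
B(f) = -8*(8*f + (-10 + 9*f)/(18*f))² (B(f) = -8*((-10 + 9*f)/(18*f) + (7*f + f))² = -8*((-10 + 9*f)/(18*f) + 8*f)² = -8*(8*f + (-10 + 9*f)/(18*f))²)
(-116851 + B(284))/(183736 + 261504) = (-116851 - 2/81*(-10 + 9*284 + 144*284²)²/284²)/(183736 + 261504) = (-116851 - 2/81*1/80656*(-10 + 2556 + 144*80656)²)/445240 = (-116851 - 2/81*1/80656*(-10 + 2556 + 11614464)²)*(1/445240) = (-116851 - 2/81*1/80656*11617010²)*(1/445240) = (-116851 - 2/81*1/80656*134954921340100)*(1/445240) = (-116851 - 33738730335025/816642)*(1/445240) = -33834155769367/816642*1/445240 = -33834155769367/363601684080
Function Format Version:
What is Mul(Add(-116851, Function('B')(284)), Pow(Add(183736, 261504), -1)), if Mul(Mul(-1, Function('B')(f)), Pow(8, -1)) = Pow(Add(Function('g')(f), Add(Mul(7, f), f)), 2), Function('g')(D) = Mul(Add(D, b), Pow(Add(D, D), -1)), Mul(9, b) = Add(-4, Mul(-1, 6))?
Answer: Rational(-33834155769367, 363601684080) ≈ -93.053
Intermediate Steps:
b = Rational(-10, 9) (b = Mul(Rational(1, 9), Add(-4, Mul(-1, 6))) = Mul(Rational(1, 9), Add(-4, -6)) = Mul(Rational(1, 9), -10) = Rational(-10, 9) ≈ -1.1111)
Function('g')(D) = Mul(Rational(1, 2), Pow(D, -1), Add(Rational(-10, 9), D)) (Function('g')(D) = Mul(Add(D, Rational(-10, 9)), Pow(Add(D, D), -1)) = Mul(Add(Rational(-10, 9), D), Pow(Mul(2, D), -1)) = Mul(Add(Rational(-10, 9), D), Mul(Rational(1, 2), Pow(D, -1))) = Mul(Rational(1, 2), Pow(D, -1), Add(Rational(-10, 9), D)))
Function('B')(f) = Mul(-8, Pow(Add(Mul(8, f), Mul(Rational(1, 18), Pow(f, -1), Add(-10, Mul(9, f)))), 2)) (Function('B')(f) = Mul(-8, Pow(Add(Mul(Rational(1, 18), Pow(f, -1), Add(-10, Mul(9, f))), Add(Mul(7, f), f)), 2)) = Mul(-8, Pow(Add(Mul(Rational(1, 18), Pow(f, -1), Add(-10, Mul(9, f))), Mul(8, f)), 2)) = Mul(-8, Pow(Add(Mul(8, f), Mul(Rational(1, 18), Pow(f, -1), Add(-10, Mul(9, f)))), 2)))
Mul(Add(-116851, Function('B')(284)), Pow(Add(183736, 261504), -1)) = Mul(Add(-116851, Mul(Rational(-2, 81), Pow(284, -2), Pow(Add(-10, Mul(9, 284), Mul(144, Pow(284, 2))), 2))), Pow(Add(183736, 261504), -1)) = Mul(Add(-116851, Mul(Rational(-2, 81), Rational(1, 80656), Pow(Add(-10, 2556, Mul(144, 80656)), 2))), Pow(445240, -1)) = Mul(Add(-116851, Mul(Rational(-2, 81), Rational(1, 80656), Pow(Add(-10, 2556, 11614464), 2))), Rational(1, 445240)) = Mul(Add(-116851, Mul(Rational(-2, 81), Rational(1, 80656), Pow(11617010, 2))), Rational(1, 445240)) = Mul(Add(-116851, Mul(Rational(-2, 81), Rational(1, 80656), 134954921340100)), Rational(1, 445240)) = Mul(Add(-116851, Rational(-33738730335025, 816642)), Rational(1, 445240)) = Mul(Rational(-33834155769367, 816642), Rational(1, 445240)) = Rational(-33834155769367, 363601684080)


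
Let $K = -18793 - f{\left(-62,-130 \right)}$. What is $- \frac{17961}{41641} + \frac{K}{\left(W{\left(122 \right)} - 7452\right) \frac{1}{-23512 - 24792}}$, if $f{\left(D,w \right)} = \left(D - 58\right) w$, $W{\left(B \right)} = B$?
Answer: $- \frac{34589567893841}{152614265} \approx -2.2665 \cdot 10^{5}$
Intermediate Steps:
$f{\left(D,w \right)} = w \left(-58 + D\right)$ ($f{\left(D,w \right)} = \left(D - 58\right) w = \left(-58 + D\right) w = w \left(-58 + D\right)$)
$K = -34393$ ($K = -18793 - - 130 \left(-58 - 62\right) = -18793 - \left(-130\right) \left(-120\right) = -18793 - 15600 = -34393$)
$- \frac{17961}{41641} + \frac{K}{\left(W{\left(122 \right)} - 7452\right) \frac{1}{-23512 - 24792}} = - \frac{17961}{41641} - \frac{34393}{\left(122 - 7452\right) \frac{1}{-23512 - 24792}} = \left(-17961\right) \frac{1}{41641} - \frac{34393}{\left(-7330\right) \frac{1}{-48304}} = - \frac{17961}{41641} - \frac{34393}{\left(-7330\right) \left(- \frac{1}{48304}\right)} = - \frac{17961}{41641} - \frac{34393}{\frac{3665}{24152}} = - \frac{17961}{41641} - \frac{830659736}{3665} = - \frac{34589567893841}{152614265}$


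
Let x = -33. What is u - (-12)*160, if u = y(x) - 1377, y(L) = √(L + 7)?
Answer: 543 + I*√26 ≈ 543.0 + 5.099*I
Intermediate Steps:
y(L) = √(7 + L)
u = -1377 + I*√26 (u = √(7 - 33) - 1377 = √(-26) - 1377 = I*√26 - 1377 = -1377 + I*√26 ≈ -1377.0 + 5.099*I)
u - (-12)*160 = (-1377 + I*√26) - (-12)*160 = (-1377 + I*√26) - 1*(-1920) = (-1377 + I*√26) + 1920 = 543 + I*√26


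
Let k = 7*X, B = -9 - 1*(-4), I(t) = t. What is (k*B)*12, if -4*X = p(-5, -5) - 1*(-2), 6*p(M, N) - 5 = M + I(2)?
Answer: 245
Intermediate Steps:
B = -5 (B = -9 + 4 = -5)
p(M, N) = 7/6 + M/6 (p(M, N) = 5/6 + (M + 2)/6 = 5/6 + (2 + M)/6 = 5/6 + (1/3 + M/6) = 7/6 + M/6)
X = -7/12 (X = -((7/6 + (1/6)*(-5)) - 1*(-2))/4 = -((7/6 - 5/6) + 2)/4 = -(1/3 + 2)/4 = -1/4*7/3 = -7/12 ≈ -0.58333)
k = -49/12 (k = 7*(-7/12) = -49/12 ≈ -4.0833)
(k*B)*12 = -49/12*(-5)*12 = (245/12)*12 = 245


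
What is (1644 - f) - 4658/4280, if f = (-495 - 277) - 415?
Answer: 6056011/2140 ≈ 2829.9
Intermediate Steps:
f = -1187 (f = -772 - 415 = -1187)
(1644 - f) - 4658/4280 = (1644 - 1*(-1187)) - 4658/4280 = (1644 + 1187) - 4658/4280 = 2831 - 1*2329/2140 = 2831 - 2329/2140 = 6056011/2140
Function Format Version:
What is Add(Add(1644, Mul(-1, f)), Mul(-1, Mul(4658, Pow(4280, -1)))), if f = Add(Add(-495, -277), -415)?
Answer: Rational(6056011, 2140) ≈ 2829.9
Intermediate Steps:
f = -1187 (f = Add(-772, -415) = -1187)
Add(Add(1644, Mul(-1, f)), Mul(-1, Mul(4658, Pow(4280, -1)))) = Add(Add(1644, Mul(-1, -1187)), Mul(-1, Mul(4658, Pow(4280, -1)))) = Add(Add(1644, 1187), Mul(-1, Mul(4658, Rational(1, 4280)))) = Add(2831, Mul(-1, Rational(2329, 2140))) = Add(2831, Rational(-2329, 2140)) = Rational(6056011, 2140)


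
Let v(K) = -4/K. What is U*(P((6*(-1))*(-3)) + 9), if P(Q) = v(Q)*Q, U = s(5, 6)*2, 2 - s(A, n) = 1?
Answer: 10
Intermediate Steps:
s(A, n) = 1 (s(A, n) = 2 - 1*1 = 2 - 1 = 1)
U = 2 (U = 1*2 = 2)
P(Q) = -4 (P(Q) = (-4/Q)*Q = -4)
U*(P((6*(-1))*(-3)) + 9) = 2*(-4 + 9) = 2*5 = 10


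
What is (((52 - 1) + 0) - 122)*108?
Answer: -7668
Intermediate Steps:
(((52 - 1) + 0) - 122)*108 = ((51 + 0) - 122)*108 = (51 - 122)*108 = -71*108 = -7668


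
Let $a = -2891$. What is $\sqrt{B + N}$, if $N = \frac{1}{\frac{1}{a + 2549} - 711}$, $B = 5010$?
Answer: $\frac{4 \sqrt{18514526383059}}{243163} \approx 70.781$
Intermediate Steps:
$N = - \frac{342}{243163}$ ($N = \frac{1}{\frac{1}{-2891 + 2549} - 711} = \frac{1}{\frac{1}{-342} - 711} = \frac{1}{- \frac{1}{342} - 711} = \frac{1}{- \frac{243163}{342}} = - \frac{342}{243163} \approx -0.0014065$)
$\sqrt{B + N} = \sqrt{5010 - \frac{342}{243163}} = \sqrt{\frac{1218246288}{243163}} = \frac{4 \sqrt{18514526383059}}{243163}$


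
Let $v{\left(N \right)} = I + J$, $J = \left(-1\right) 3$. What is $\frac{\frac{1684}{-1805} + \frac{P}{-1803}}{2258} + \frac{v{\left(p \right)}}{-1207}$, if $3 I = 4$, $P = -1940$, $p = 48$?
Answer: $\frac{2134874031}{1478267027915} \approx 0.0014442$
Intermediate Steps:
$I = \frac{4}{3}$ ($I = \frac{1}{3} \cdot 4 = \frac{4}{3} \approx 1.3333$)
$J = -3$
$v{\left(N \right)} = - \frac{5}{3}$ ($v{\left(N \right)} = \frac{4}{3} - 3 = - \frac{5}{3}$)
$\frac{\frac{1684}{-1805} + \frac{P}{-1803}}{2258} + \frac{v{\left(p \right)}}{-1207} = \frac{\frac{1684}{-1805} - \frac{1940}{-1803}}{2258} - \frac{5}{3 \left(-1207\right)} = \left(1684 \left(- \frac{1}{1805}\right) - - \frac{1940}{1803}\right) \frac{1}{2258} - - \frac{5}{3621} = \left(- \frac{1684}{1805} + \frac{1940}{1803}\right) \frac{1}{2258} + \frac{5}{3621} = \frac{465448}{3254415} \cdot \frac{1}{2258} + \frac{5}{3621} = \frac{232724}{3674234535} + \frac{5}{3621} = \frac{2134874031}{1478267027915}$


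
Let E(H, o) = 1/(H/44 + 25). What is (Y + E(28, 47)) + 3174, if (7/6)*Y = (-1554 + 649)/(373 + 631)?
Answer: 786135494/247737 ≈ 3173.3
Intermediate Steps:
E(H, o) = 1/(25 + H/44) (E(H, o) = 1/(H*(1/44) + 25) = 1/(H/44 + 25) = 1/(25 + H/44))
Y = -2715/3514 (Y = 6*((-1554 + 649)/(373 + 631))/7 = 6*(-905/1004)/7 = 6*(-905*1/1004)/7 = (6/7)*(-905/1004) = -2715/3514 ≈ -0.77262)
(Y + E(28, 47)) + 3174 = (-2715/3514 + 44/(1100 + 28)) + 3174 = (-2715/3514 + 44/1128) + 3174 = (-2715/3514 + 44*(1/1128)) + 3174 = (-2715/3514 + 11/282) + 3174 = -181744/247737 + 3174 = 786135494/247737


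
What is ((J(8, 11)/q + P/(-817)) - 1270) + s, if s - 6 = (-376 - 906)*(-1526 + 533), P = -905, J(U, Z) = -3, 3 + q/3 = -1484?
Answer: 1545038293350/1214879 ≈ 1.2718e+6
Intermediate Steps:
q = -4461 (q = -9 + 3*(-1484) = -9 - 4452 = -4461)
s = 1273032 (s = 6 + (-376 - 906)*(-1526 + 533) = 6 - 1282*(-993) = 6 + 1273026 = 1273032)
((J(8, 11)/q + P/(-817)) - 1270) + s = ((-3/(-4461) - 905/(-817)) - 1270) + 1273032 = ((-3*(-1/4461) - 905*(-1/817)) - 1270) + 1273032 = ((1/1487 + 905/817) - 1270) + 1273032 = (1346552/1214879 - 1270) + 1273032 = -1541549778/1214879 + 1273032 = 1545038293350/1214879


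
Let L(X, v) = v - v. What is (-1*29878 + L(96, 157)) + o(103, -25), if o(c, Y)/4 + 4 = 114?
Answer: -29438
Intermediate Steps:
o(c, Y) = 440 (o(c, Y) = -16 + 4*114 = -16 + 456 = 440)
L(X, v) = 0
(-1*29878 + L(96, 157)) + o(103, -25) = (-1*29878 + 0) + 440 = (-29878 + 0) + 440 = -29878 + 440 = -29438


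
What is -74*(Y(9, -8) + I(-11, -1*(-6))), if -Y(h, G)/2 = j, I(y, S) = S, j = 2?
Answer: -148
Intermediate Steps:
Y(h, G) = -4 (Y(h, G) = -2*2 = -4)
-74*(Y(9, -8) + I(-11, -1*(-6))) = -74*(-4 - 1*(-6)) = -74*(-4 + 6) = -74*2 = -148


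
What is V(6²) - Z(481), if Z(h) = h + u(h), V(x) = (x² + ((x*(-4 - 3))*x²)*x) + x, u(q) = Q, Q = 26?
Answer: -11756487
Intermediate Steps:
u(q) = 26
V(x) = x + x² - 7*x⁴ (V(x) = (x² + ((x*(-7))*x²)*x) + x = (x² + ((-7*x)*x²)*x) + x = (x² + (-7*x³)*x) + x = (x² - 7*x⁴) + x = x + x² - 7*x⁴)
Z(h) = 26 + h (Z(h) = h + 26 = 26 + h)
V(6²) - Z(481) = 6²*(1 + 6² - 7*(6²)³) - (26 + 481) = 36*(1 + 36 - 7*36³) - 1*507 = 36*(1 + 36 - 7*46656) - 507 = 36*(1 + 36 - 326592) - 507 = 36*(-326555) - 507 = -11755980 - 507 = -11756487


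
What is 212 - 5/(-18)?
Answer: 3821/18 ≈ 212.28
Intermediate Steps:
212 - 5/(-18) = 212 - 1/18*(-5) = 212 + 5/18 = 3821/18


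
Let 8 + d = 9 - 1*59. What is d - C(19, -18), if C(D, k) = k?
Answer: -40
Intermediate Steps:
d = -58 (d = -8 + (9 - 1*59) = -8 + (9 - 59) = -8 - 50 = -58)
d - C(19, -18) = -58 - 1*(-18) = -58 + 18 = -40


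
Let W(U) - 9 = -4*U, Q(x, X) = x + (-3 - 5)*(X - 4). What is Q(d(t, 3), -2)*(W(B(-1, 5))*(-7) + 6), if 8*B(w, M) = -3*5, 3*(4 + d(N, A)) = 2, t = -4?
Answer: -4891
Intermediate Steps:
d(N, A) = -10/3 (d(N, A) = -4 + (⅓)*2 = -4 + ⅔ = -10/3)
Q(x, X) = 32 + x - 8*X (Q(x, X) = x - 8*(-4 + X) = x + (32 - 8*X) = 32 + x - 8*X)
B(w, M) = -15/8 (B(w, M) = (-3*5)/8 = (⅛)*(-15) = -15/8)
W(U) = 9 - 4*U
Q(d(t, 3), -2)*(W(B(-1, 5))*(-7) + 6) = (32 - 10/3 - 8*(-2))*((9 - 4*(-15/8))*(-7) + 6) = (32 - 10/3 + 16)*((9 + 15/2)*(-7) + 6) = 134*((33/2)*(-7) + 6)/3 = 134*(-231/2 + 6)/3 = (134/3)*(-219/2) = -4891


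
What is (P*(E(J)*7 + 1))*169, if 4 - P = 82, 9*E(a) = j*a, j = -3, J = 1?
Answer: 17576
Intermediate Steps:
E(a) = -a/3 (E(a) = (-3*a)/9 = -a/3)
P = -78 (P = 4 - 1*82 = 4 - 82 = -78)
(P*(E(J)*7 + 1))*169 = -78*(-1/3*1*7 + 1)*169 = -78*(-1/3*7 + 1)*169 = -78*(-7/3 + 1)*169 = -78*(-4/3)*169 = 104*169 = 17576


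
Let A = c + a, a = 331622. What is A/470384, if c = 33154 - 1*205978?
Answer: 79399/235192 ≈ 0.33759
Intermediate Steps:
c = -172824 (c = 33154 - 205978 = -172824)
A = 158798 (A = -172824 + 331622 = 158798)
A/470384 = 158798/470384 = 158798*(1/470384) = 79399/235192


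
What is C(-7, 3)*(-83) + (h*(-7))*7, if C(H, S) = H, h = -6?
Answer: 875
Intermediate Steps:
C(-7, 3)*(-83) + (h*(-7))*7 = -7*(-83) - 6*(-7)*7 = 581 + 42*7 = 581 + 294 = 875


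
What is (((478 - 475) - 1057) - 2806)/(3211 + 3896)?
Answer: -3860/7107 ≈ -0.54313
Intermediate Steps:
(((478 - 475) - 1057) - 2806)/(3211 + 3896) = ((3 - 1057) - 2806)/7107 = (-1054 - 2806)*(1/7107) = -3860*1/7107 = -3860/7107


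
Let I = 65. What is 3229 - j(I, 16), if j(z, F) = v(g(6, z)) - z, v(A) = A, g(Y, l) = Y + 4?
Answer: 3284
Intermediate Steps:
g(Y, l) = 4 + Y
j(z, F) = 10 - z (j(z, F) = (4 + 6) - z = 10 - z)
3229 - j(I, 16) = 3229 - (10 - 1*65) = 3229 - (10 - 65) = 3229 - 1*(-55) = 3229 + 55 = 3284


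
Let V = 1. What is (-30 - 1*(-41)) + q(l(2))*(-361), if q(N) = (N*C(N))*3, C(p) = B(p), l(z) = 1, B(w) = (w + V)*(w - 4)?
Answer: 6509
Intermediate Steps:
B(w) = (1 + w)*(-4 + w) (B(w) = (w + 1)*(w - 4) = (1 + w)*(-4 + w))
C(p) = -4 + p**2 - 3*p
q(N) = 3*N*(-4 + N**2 - 3*N) (q(N) = (N*(-4 + N**2 - 3*N))*3 = 3*N*(-4 + N**2 - 3*N))
(-30 - 1*(-41)) + q(l(2))*(-361) = (-30 - 1*(-41)) + (3*1*(-4 + 1**2 - 3*1))*(-361) = (-30 + 41) + (3*1*(-4 + 1 - 3))*(-361) = 11 + (3*1*(-6))*(-361) = 11 - 18*(-361) = 11 + 6498 = 6509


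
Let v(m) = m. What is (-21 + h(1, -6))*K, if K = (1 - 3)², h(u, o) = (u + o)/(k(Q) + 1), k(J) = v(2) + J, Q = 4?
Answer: -608/7 ≈ -86.857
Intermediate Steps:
k(J) = 2 + J
h(u, o) = o/7 + u/7 (h(u, o) = (u + o)/((2 + 4) + 1) = (o + u)/(6 + 1) = (o + u)/7 = (o + u)*(⅐) = o/7 + u/7)
K = 4 (K = (-2)² = 4)
(-21 + h(1, -6))*K = (-21 + ((⅐)*(-6) + (⅐)*1))*4 = (-21 + (-6/7 + ⅐))*4 = (-21 - 5/7)*4 = -152/7*4 = -608/7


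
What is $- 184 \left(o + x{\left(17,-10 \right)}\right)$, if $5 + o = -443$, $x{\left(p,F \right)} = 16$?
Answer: $79488$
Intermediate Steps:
$o = -448$ ($o = -5 - 443 = -448$)
$- 184 \left(o + x{\left(17,-10 \right)}\right) = - 184 \left(-448 + 16\right) = \left(-184\right) \left(-432\right) = 79488$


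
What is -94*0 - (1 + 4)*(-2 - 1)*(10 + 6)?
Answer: 240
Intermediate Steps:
-94*0 - (1 + 4)*(-2 - 1)*(10 + 6) = 0 - 5*(-3)*16 = 0 - (-15)*16 = 0 - 1*(-240) = 0 + 240 = 240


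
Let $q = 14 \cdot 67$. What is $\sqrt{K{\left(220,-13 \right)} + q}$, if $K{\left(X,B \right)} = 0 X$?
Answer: $\sqrt{938} \approx 30.627$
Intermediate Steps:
$K{\left(X,B \right)} = 0$
$q = 938$
$\sqrt{K{\left(220,-13 \right)} + q} = \sqrt{0 + 938} = \sqrt{938}$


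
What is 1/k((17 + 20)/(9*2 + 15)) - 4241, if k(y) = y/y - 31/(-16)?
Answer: -199311/47 ≈ -4240.7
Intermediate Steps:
k(y) = 47/16 (k(y) = 1 - 31*(-1/16) = 1 + 31/16 = 47/16)
1/k((17 + 20)/(9*2 + 15)) - 4241 = 1/(47/16) - 4241 = 16/47 - 4241 = -199311/47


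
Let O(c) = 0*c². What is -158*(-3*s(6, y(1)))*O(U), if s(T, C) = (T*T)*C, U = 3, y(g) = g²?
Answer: 0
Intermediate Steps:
s(T, C) = C*T² (s(T, C) = T²*C = C*T²)
O(c) = 0
-158*(-3*s(6, y(1)))*O(U) = -158*(-3*1²*6²)*0 = -158*(-3*36)*0 = -(-17064)*0 = -158*0 = 0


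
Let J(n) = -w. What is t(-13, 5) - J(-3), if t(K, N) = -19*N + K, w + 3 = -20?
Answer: -131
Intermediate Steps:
w = -23 (w = -3 - 20 = -23)
t(K, N) = K - 19*N
J(n) = 23 (J(n) = -1*(-23) = 23)
t(-13, 5) - J(-3) = (-13 - 19*5) - 1*23 = (-13 - 95) - 23 = -108 - 23 = -131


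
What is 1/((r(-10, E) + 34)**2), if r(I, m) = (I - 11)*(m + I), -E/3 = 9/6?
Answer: 4/458329 ≈ 8.7274e-6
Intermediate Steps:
E = -9/2 (E = -27/6 = -3*3/2 = -9/2 ≈ -4.5000)
r(I, m) = (-11 + I)*(I + m)
1/((r(-10, E) + 34)**2) = 1/((((-10)**2 - 11*(-10) - 11*(-9/2) - 10*(-9/2)) + 34)**2) = 1/(((100 + 110 + 99/2 + 45) + 34)**2) = 1/((609/2 + 34)**2) = 1/((677/2)**2) = 1/(458329/4) = 4/458329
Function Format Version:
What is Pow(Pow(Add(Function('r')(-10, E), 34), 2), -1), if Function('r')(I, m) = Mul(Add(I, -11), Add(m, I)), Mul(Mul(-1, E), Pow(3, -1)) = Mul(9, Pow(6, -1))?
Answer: Rational(4, 458329) ≈ 8.7274e-6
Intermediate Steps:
E = Rational(-9, 2) (E = Mul(-3, Mul(9, Pow(6, -1))) = Mul(-3, Mul(9, Rational(1, 6))) = Mul(-3, Rational(3, 2)) = Rational(-9, 2) ≈ -4.5000)
Function('r')(I, m) = Mul(Add(-11, I), Add(I, m))
Pow(Pow(Add(Function('r')(-10, E), 34), 2), -1) = Pow(Pow(Add(Add(Pow(-10, 2), Mul(-11, -10), Mul(-11, Rational(-9, 2)), Mul(-10, Rational(-9, 2))), 34), 2), -1) = Pow(Pow(Add(Add(100, 110, Rational(99, 2), 45), 34), 2), -1) = Pow(Pow(Add(Rational(609, 2), 34), 2), -1) = Pow(Pow(Rational(677, 2), 2), -1) = Pow(Rational(458329, 4), -1) = Rational(4, 458329)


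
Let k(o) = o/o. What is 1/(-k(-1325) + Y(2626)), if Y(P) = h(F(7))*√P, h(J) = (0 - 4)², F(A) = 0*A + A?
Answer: 1/672255 + 16*√2626/672255 ≈ 0.0012211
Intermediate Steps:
k(o) = 1
F(A) = A (F(A) = 0 + A = A)
h(J) = 16 (h(J) = (-4)² = 16)
Y(P) = 16*√P
1/(-k(-1325) + Y(2626)) = 1/(-1*1 + 16*√2626) = 1/(-1 + 16*√2626)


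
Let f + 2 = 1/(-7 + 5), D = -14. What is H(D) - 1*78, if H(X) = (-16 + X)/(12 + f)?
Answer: -1542/19 ≈ -81.158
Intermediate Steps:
f = -5/2 (f = -2 + 1/(-7 + 5) = -2 + 1/(-2) = -2 - ½ = -5/2 ≈ -2.5000)
H(X) = -32/19 + 2*X/19 (H(X) = (-16 + X)/(12 - 5/2) = (-16 + X)/(19/2) = (-16 + X)*(2/19) = -32/19 + 2*X/19)
H(D) - 1*78 = (-32/19 + (2/19)*(-14)) - 1*78 = (-32/19 - 28/19) - 78 = -60/19 - 78 = -1542/19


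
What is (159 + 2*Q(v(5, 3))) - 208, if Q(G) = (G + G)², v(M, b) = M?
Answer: 151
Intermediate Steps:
Q(G) = 4*G² (Q(G) = (2*G)² = 4*G²)
(159 + 2*Q(v(5, 3))) - 208 = (159 + 2*(4*5²)) - 208 = (159 + 2*(4*25)) - 208 = (159 + 2*100) - 208 = (159 + 200) - 208 = 359 - 208 = 151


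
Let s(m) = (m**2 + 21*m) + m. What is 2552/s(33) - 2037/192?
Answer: -97187/10560 ≈ -9.2033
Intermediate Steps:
s(m) = m**2 + 22*m
2552/s(33) - 2037/192 = 2552/((33*(22 + 33))) - 2037/192 = 2552/((33*55)) - 2037*1/192 = 2552/1815 - 679/64 = 2552*(1/1815) - 679/64 = 232/165 - 679/64 = -97187/10560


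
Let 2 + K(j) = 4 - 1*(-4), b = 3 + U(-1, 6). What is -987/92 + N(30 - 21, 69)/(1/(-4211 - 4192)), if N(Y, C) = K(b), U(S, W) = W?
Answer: -4639443/92 ≈ -50429.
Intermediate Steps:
b = 9 (b = 3 + 6 = 9)
K(j) = 6 (K(j) = -2 + (4 - 1*(-4)) = -2 + (4 + 4) = -2 + 8 = 6)
N(Y, C) = 6
-987/92 + N(30 - 21, 69)/(1/(-4211 - 4192)) = -987/92 + 6/(1/(-4211 - 4192)) = -987*1/92 + 6/(1/(-8403)) = -987/92 + 6/(-1/8403) = -987/92 + 6*(-8403) = -987/92 - 50418 = -4639443/92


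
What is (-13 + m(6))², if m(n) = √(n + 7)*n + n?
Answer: 517 - 84*√13 ≈ 214.13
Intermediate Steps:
m(n) = n + n*√(7 + n) (m(n) = √(7 + n)*n + n = n*√(7 + n) + n = n + n*√(7 + n))
(-13 + m(6))² = (-13 + 6*(1 + √(7 + 6)))² = (-13 + 6*(1 + √13))² = (-13 + (6 + 6*√13))² = (-7 + 6*√13)²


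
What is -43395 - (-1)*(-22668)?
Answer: -66063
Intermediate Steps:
-43395 - (-1)*(-22668) = -43395 - 1*22668 = -43395 - 22668 = -66063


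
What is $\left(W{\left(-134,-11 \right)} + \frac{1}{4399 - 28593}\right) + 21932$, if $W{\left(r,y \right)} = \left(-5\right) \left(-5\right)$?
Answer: $\frac{531227657}{24194} \approx 21957.0$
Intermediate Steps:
$W{\left(r,y \right)} = 25$
$\left(W{\left(-134,-11 \right)} + \frac{1}{4399 - 28593}\right) + 21932 = \left(25 + \frac{1}{4399 - 28593}\right) + 21932 = \left(25 + \frac{1}{-24194}\right) + 21932 = \left(25 - \frac{1}{24194}\right) + 21932 = \frac{604849}{24194} + 21932 = \frac{531227657}{24194}$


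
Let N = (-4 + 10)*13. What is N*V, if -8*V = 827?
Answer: -32253/4 ≈ -8063.3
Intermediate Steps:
V = -827/8 (V = -⅛*827 = -827/8 ≈ -103.38)
N = 78 (N = 6*13 = 78)
N*V = 78*(-827/8) = -32253/4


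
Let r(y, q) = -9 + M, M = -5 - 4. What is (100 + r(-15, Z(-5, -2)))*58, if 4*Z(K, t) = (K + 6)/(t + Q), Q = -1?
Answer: 4756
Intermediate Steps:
M = -9
Z(K, t) = (6 + K)/(4*(-1 + t)) (Z(K, t) = ((K + 6)/(t - 1))/4 = ((6 + K)/(-1 + t))/4 = (6 + K)/(4*(-1 + t)))
r(y, q) = -18 (r(y, q) = -9 - 9 = -18)
(100 + r(-15, Z(-5, -2)))*58 = (100 - 18)*58 = 82*58 = 4756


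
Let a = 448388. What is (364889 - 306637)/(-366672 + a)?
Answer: 14563/20429 ≈ 0.71286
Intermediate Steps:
(364889 - 306637)/(-366672 + a) = (364889 - 306637)/(-366672 + 448388) = 58252/81716 = 58252*(1/81716) = 14563/20429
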